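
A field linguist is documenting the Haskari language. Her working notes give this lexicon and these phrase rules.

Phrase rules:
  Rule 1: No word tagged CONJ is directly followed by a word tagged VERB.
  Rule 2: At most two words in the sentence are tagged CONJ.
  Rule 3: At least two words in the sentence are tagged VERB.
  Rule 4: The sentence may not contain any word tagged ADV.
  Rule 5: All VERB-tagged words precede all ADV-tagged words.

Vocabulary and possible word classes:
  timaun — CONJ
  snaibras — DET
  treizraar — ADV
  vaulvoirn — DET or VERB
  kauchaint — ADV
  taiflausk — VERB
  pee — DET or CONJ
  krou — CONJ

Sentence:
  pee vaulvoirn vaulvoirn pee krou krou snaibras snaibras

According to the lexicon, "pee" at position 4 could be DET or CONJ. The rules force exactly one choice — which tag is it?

Candidates per position — 1:pee {DET,CONJ}; 2:vaulvoirn {DET,VERB}; 3:vaulvoirn {DET,VERB}; 4:pee {DET,CONJ}; 5:krou {CONJ}; 6:krou {CONJ}; 7:snaibras {DET}; 8:snaibras {DET}.
Position 1: CONJ is ruled out by rule 2; that leaves DET.
Position 2: DET is ruled out by rule 3; that leaves VERB.
Position 3: DET is ruled out by rule 3; that leaves VERB.
Position 4: CONJ is ruled out by rule 2; that leaves DET.
The unique satisfying tagging is: DET VERB VERB DET CONJ CONJ DET DET.
Checking: rule 1 holds; rule 2 holds; rule 3 holds; rule 4 holds; rule 5 holds.

DET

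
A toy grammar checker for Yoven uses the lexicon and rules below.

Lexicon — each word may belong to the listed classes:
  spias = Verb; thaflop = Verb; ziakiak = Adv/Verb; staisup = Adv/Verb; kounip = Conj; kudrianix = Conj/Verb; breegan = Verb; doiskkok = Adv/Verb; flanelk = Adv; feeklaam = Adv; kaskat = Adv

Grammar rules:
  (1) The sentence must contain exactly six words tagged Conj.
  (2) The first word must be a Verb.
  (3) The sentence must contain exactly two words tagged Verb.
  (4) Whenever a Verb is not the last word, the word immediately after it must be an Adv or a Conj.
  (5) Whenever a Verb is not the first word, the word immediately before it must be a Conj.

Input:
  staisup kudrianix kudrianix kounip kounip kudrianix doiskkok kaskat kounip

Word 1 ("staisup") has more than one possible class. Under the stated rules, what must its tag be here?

Verb

Candidates per position — 1:staisup {Adv,Verb}; 2:kudrianix {Conj,Verb}; 3:kudrianix {Conj,Verb}; 4:kounip {Conj}; 5:kounip {Conj}; 6:kudrianix {Conj,Verb}; 7:doiskkok {Adv,Verb}; 8:kaskat {Adv}; 9:kounip {Conj}.
Position 1: tagging it Adv would leave rule 2 unsatisfiable, so it must be Verb.
Position 2: tagging it Verb would leave rule 1 unsatisfiable, so it must be Conj.
Position 3: tagging it Verb would leave rule 1 unsatisfiable, so it must be Conj.
Position 6: tagging it Verb would leave rule 1 unsatisfiable, so it must be Conj.
Position 7: tagging it Adv would leave rule 3 unsatisfiable, so it must be Verb.
So the tagging must be: Verb Conj Conj Conj Conj Conj Verb Adv Conj.
Rule-by-rule: rule 1 ok; rule 2 ok; rule 3 ok; rule 4 ok; rule 5 ok.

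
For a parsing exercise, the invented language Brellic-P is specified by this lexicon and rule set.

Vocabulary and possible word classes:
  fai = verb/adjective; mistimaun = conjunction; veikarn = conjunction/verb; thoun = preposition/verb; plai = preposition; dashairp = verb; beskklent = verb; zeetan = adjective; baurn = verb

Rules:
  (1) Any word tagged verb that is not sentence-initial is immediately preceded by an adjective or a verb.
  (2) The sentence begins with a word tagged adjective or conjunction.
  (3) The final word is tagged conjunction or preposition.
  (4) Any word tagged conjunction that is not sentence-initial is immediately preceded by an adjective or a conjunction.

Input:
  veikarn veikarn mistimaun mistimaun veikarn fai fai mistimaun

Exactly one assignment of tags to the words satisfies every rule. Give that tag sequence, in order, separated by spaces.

conjunction conjunction conjunction conjunction conjunction adjective adjective conjunction

Candidates per position — 1:veikarn {conjunction,verb}; 2:veikarn {conjunction,verb}; 3:mistimaun {conjunction}; 4:mistimaun {conjunction}; 5:veikarn {conjunction,verb}; 6:fai {verb,adjective}; 7:fai {verb,adjective}; 8:mistimaun {conjunction}.
Word 1 cannot be verb — rule 2 would then fail for every completion. It is conjunction.
Word 2 cannot be verb — rule 1 would then fail for every completion. It is conjunction.
Word 5 cannot be verb — rule 1 would then fail for every completion. It is conjunction.
Word 6 cannot be verb — rule 1 would then fail for every completion. It is adjective.
Word 7 cannot be verb — rule 4 would then fail for every completion. It is adjective.
So the tagging must be: conjunction conjunction conjunction conjunction conjunction adjective adjective conjunction.
Checking: rule 1 ok; rule 2 ok; rule 3 ok; rule 4 ok.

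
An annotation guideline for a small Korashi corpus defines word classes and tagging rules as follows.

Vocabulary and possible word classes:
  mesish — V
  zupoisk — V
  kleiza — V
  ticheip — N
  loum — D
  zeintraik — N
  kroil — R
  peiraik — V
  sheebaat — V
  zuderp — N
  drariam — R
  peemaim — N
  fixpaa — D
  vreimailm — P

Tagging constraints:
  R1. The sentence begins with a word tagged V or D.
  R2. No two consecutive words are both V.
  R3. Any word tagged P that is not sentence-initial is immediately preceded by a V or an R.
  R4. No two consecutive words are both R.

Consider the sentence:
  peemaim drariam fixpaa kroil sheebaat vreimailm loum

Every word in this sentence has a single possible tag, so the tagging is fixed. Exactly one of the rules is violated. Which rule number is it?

1

Fixed tagging: N R D R V P D.
Applying the rules: R1 fails, R2 ok, R3 ok, R4 ok.
Only rule 1 fails.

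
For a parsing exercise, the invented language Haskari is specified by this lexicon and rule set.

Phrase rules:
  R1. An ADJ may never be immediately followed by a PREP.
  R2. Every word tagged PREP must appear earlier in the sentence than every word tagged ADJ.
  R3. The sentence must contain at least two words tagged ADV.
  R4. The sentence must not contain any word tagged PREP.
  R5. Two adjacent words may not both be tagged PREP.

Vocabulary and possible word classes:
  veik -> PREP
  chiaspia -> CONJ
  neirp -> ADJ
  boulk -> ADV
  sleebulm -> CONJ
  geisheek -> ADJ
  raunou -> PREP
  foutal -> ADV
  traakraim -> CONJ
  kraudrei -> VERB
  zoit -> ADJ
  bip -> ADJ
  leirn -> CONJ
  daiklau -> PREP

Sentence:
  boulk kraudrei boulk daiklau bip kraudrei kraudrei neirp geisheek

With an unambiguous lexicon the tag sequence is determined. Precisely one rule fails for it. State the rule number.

Fixed tagging: ADV VERB ADV PREP ADJ VERB VERB ADJ ADJ.
Applying the rules: R1 ✓, R2 ✓, R3 ✓, R4 ✗, R5 ✓.
Only rule 4 fails.

4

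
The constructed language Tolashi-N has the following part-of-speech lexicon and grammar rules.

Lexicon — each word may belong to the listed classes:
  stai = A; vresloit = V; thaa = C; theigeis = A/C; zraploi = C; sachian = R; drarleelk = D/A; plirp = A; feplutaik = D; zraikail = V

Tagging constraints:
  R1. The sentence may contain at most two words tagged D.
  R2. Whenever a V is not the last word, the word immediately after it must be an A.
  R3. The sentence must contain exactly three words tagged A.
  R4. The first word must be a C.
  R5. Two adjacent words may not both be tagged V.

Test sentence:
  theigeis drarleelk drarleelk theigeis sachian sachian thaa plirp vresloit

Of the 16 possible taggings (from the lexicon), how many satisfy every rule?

Candidates per position — 1:theigeis {A,C}; 2:drarleelk {D,A}; 3:drarleelk {D,A}; 4:theigeis {A,C}; 5:sachian {R}; 6:sachian {R}; 7:thaa {C}; 8:plirp {A}; 9:vresloit {V}.
There are 16 candidate sequences in total.
The sequences that satisfy every rule: C D A A R R C A V; C A D A R R C A V; C A A C R R C A V.
Count = 3.

3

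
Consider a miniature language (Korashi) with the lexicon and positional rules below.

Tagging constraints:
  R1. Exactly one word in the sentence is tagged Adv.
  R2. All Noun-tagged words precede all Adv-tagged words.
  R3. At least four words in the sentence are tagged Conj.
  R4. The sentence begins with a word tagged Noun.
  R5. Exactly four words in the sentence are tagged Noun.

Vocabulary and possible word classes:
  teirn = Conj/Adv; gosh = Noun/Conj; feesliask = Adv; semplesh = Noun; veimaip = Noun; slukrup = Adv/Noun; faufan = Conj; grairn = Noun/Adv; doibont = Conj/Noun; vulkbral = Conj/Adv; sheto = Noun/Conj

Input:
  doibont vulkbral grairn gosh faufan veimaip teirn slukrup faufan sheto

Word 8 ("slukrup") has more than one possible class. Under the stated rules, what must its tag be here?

Adv

Candidates per position — 1:doibont {Conj,Noun}; 2:vulkbral {Conj,Adv}; 3:grairn {Noun,Adv}; 4:gosh {Noun,Conj}; 5:faufan {Conj}; 6:veimaip {Noun}; 7:teirn {Conj,Adv}; 8:slukrup {Adv,Noun}; 9:faufan {Conj}; 10:sheto {Noun,Conj}.
At position 1, choosing Conj makes rule 4 impossible to satisfy; hence Noun.
At position 2, choosing Adv makes rule 2 impossible to satisfy; hence Conj.
At position 3, choosing Adv makes rule 2 impossible to satisfy; hence Noun.
Position 8: the remaining choice is settled jointly with positions 4, 7, 10 — only Adv at position 8 is part of a tagging that satisfies every rule.
That leaves exactly one tagging: Noun Conj Noun Noun Conj Noun Conj Adv Conj Conj.
Rule-by-rule: rule 1 ✓; rule 2 ✓; rule 3 ✓; rule 4 ✓; rule 5 ✓.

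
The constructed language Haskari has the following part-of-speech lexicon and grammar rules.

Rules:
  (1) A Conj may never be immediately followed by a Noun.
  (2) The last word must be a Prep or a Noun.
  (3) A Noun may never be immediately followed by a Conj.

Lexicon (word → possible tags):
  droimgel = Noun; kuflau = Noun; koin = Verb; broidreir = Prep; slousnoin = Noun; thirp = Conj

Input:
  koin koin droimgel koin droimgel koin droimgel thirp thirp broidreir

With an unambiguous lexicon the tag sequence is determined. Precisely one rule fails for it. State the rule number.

3

Fixed tagging: Verb Verb Noun Verb Noun Verb Noun Conj Conj Prep.
Checking each rule: R1 pass, R2 pass, R3 fail.
Only rule 3 fails.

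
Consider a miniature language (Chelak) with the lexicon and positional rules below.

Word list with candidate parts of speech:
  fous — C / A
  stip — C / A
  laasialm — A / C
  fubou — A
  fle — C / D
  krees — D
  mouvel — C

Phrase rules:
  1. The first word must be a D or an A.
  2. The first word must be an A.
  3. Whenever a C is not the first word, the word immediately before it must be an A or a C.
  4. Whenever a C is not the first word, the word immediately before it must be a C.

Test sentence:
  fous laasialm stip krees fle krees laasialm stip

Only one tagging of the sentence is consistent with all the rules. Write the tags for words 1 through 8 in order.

Candidates per position — 1:fous {C,A}; 2:laasialm {A,C}; 3:stip {C,A}; 4:krees {D}; 5:fle {C,D}; 6:krees {D}; 7:laasialm {A,C}; 8:stip {C,A}.
Word 1 cannot be C — rule 1 would then fail for every completion. It is A.
Word 2 cannot be C — rule 4 would then fail for every completion. It is A.
Word 3 cannot be C — rule 4 would then fail for every completion. It is A.
Word 5 cannot be C — rule 3 would then fail for every completion. It is D.
Word 7 cannot be C — rule 3 would then fail for every completion. It is A.
Word 8 cannot be C — rule 4 would then fail for every completion. It is A.
The only consistent sequence is: A A A D D D A A.
Rule-by-rule: rule 1 holds; rule 2 holds; rule 3 holds; rule 4 holds.

A A A D D D A A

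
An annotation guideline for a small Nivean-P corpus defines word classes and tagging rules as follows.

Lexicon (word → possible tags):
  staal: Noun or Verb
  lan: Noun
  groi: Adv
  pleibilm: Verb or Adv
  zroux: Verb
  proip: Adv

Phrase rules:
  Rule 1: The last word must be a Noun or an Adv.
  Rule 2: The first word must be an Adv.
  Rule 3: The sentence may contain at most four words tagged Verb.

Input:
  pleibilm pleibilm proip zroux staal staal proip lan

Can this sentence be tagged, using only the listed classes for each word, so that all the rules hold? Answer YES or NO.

YES

Candidates per position — 1:pleibilm {Verb,Adv}; 2:pleibilm {Verb,Adv}; 3:proip {Adv}; 4:zroux {Verb}; 5:staal {Noun,Verb}; 6:staal {Noun,Verb}; 7:proip {Adv}; 8:lan {Noun}.
One satisfying assignment: Adv Verb Adv Verb Noun Verb Adv Noun.
Verifying each rule — rule 1 holds; rule 2 holds; rule 3 holds.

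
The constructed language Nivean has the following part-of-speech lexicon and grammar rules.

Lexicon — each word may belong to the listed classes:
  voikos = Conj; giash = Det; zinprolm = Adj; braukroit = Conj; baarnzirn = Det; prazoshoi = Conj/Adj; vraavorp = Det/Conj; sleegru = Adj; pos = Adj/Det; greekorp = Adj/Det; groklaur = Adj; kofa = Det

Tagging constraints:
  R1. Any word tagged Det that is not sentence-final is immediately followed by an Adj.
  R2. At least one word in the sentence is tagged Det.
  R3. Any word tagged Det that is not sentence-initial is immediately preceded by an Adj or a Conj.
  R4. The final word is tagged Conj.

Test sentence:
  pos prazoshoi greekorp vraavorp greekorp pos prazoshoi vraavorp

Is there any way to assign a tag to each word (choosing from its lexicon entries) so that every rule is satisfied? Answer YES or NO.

YES

Candidates per position — 1:pos {Adj,Det}; 2:prazoshoi {Conj,Adj}; 3:greekorp {Adj,Det}; 4:vraavorp {Det,Conj}; 5:greekorp {Adj,Det}; 6:pos {Adj,Det}; 7:prazoshoi {Conj,Adj}; 8:vraavorp {Det,Conj}.
One satisfying assignment: Det Adj Adj Conj Adj Adj Adj Conj.
Verifying each rule — rule 1 holds; rule 2 holds; rule 3 holds; rule 4 holds.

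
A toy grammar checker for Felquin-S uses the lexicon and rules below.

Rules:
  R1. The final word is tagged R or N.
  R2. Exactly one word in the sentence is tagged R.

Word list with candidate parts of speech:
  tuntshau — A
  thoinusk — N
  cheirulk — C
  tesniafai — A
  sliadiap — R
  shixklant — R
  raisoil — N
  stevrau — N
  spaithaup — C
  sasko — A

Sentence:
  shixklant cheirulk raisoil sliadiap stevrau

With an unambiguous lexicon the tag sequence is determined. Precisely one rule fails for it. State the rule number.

2

Fixed tagging: R C N R N.
Checking each rule: R1 pass, R2 fail.
Only rule 2 fails.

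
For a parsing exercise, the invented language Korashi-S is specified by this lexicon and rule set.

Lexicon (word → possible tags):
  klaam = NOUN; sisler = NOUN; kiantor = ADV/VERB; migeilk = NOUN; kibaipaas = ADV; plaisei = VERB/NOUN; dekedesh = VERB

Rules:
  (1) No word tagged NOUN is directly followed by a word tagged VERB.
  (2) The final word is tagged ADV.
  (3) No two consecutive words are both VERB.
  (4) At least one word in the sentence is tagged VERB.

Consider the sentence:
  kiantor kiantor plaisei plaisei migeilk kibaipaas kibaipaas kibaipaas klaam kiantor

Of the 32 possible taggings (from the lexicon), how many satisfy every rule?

Candidates per position — 1:kiantor {ADV,VERB}; 2:kiantor {ADV,VERB}; 3:plaisei {VERB,NOUN}; 4:plaisei {VERB,NOUN}; 5:migeilk {NOUN}; 6:kibaipaas {ADV}; 7:kibaipaas {ADV}; 8:kibaipaas {ADV}; 9:klaam {NOUN}; 10:kiantor {ADV,VERB}.
There are 32 candidate sequences in total.
The sequences that satisfy every rule: ADV ADV VERB NOUN NOUN ADV ADV ADV NOUN ADV; ADV VERB NOUN NOUN NOUN ADV ADV ADV NOUN ADV; VERB ADV VERB NOUN NOUN ADV ADV ADV NOUN ADV; VERB ADV NOUN NOUN NOUN ADV ADV ADV NOUN ADV.
Count = 4.

4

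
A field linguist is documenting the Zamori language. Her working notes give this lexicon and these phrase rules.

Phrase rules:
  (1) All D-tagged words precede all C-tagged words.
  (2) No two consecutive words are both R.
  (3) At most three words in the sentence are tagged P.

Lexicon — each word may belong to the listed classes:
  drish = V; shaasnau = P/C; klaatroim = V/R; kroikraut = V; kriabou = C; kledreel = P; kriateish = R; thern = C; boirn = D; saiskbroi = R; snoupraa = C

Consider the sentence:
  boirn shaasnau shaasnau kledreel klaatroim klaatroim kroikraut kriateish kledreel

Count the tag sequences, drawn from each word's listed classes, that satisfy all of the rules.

Candidates per position — 1:boirn {D}; 2:shaasnau {P,C}; 3:shaasnau {P,C}; 4:kledreel {P}; 5:klaatroim {V,R}; 6:klaatroim {V,R}; 7:kroikraut {V}; 8:kriateish {R}; 9:kledreel {P}.
There are 16 candidate sequences in total.
Checking each against the rules leaves 9 sequences.
Count = 9.

9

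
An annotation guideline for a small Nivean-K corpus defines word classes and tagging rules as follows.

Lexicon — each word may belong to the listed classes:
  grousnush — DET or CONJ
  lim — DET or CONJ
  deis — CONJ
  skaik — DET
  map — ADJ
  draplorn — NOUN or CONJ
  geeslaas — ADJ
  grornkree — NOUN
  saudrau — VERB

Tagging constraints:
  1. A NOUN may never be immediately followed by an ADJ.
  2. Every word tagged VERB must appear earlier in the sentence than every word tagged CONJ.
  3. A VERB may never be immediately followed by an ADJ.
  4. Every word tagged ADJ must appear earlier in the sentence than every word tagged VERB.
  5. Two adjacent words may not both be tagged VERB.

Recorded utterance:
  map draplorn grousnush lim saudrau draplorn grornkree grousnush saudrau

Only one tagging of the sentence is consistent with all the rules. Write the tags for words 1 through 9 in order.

ADJ NOUN DET DET VERB NOUN NOUN DET VERB

Candidates per position — 1:map {ADJ}; 2:draplorn {NOUN,CONJ}; 3:grousnush {DET,CONJ}; 4:lim {DET,CONJ}; 5:saudrau {VERB}; 6:draplorn {NOUN,CONJ}; 7:grornkree {NOUN}; 8:grousnush {DET,CONJ}; 9:saudrau {VERB}.
Position 2: CONJ is ruled out by rule 2; that leaves NOUN.
Position 3: CONJ is ruled out by rule 2; that leaves DET.
Position 4: CONJ is ruled out by rule 2; that leaves DET.
Position 6: CONJ is ruled out by rule 2; that leaves NOUN.
Position 8: CONJ is ruled out by rule 2; that leaves DET.
That leaves exactly one tagging: ADJ NOUN DET DET VERB NOUN NOUN DET VERB.
Checking: rule 1 ok; rule 2 ok; rule 3 ok; rule 4 ok; rule 5 ok.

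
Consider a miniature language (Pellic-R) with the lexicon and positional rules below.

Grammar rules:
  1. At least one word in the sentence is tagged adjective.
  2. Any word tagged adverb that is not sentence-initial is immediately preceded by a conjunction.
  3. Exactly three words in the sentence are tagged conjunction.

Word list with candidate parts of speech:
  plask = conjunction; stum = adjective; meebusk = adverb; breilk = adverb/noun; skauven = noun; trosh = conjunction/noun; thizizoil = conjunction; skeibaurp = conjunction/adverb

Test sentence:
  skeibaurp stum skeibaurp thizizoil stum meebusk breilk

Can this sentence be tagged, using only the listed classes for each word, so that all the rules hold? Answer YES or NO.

Candidates per position — 1:skeibaurp {conjunction,adverb}; 2:stum {adjective}; 3:skeibaurp {conjunction,adverb}; 4:thizizoil {conjunction}; 5:stum {adjective}; 6:meebusk {adverb}; 7:breilk {adverb,noun}.
Rule 2 cannot be satisfied by any choice of tags from the lexicon.
So there is no consistent tagging.

NO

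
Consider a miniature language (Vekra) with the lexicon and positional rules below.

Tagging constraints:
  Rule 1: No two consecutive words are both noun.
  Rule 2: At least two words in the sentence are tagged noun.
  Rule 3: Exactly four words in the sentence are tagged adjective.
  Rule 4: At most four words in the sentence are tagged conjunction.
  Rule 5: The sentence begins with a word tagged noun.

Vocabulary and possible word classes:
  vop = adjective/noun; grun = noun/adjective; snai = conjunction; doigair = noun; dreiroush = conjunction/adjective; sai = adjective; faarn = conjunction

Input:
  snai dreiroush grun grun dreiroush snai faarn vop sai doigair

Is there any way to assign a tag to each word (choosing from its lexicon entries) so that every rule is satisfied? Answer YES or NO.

Candidates per position — 1:snai {conjunction}; 2:dreiroush {conjunction,adjective}; 3:grun {noun,adjective}; 4:grun {noun,adjective}; 5:dreiroush {conjunction,adjective}; 6:snai {conjunction}; 7:faarn {conjunction}; 8:vop {adjective,noun}; 9:sai {adjective}; 10:doigair {noun}.
Rule 5 cannot be satisfied by any choice of tags from the lexicon.
So there is no consistent tagging.

NO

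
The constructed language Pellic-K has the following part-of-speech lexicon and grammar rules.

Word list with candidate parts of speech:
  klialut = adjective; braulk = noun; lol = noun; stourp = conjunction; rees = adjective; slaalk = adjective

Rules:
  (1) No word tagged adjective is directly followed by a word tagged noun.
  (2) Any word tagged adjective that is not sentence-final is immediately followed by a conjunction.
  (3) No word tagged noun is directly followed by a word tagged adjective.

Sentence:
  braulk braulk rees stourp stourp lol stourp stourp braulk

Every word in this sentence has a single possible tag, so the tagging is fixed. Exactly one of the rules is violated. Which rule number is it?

Fixed tagging: noun noun adjective conjunction conjunction noun conjunction conjunction noun.
Applying the rules: R1 ok, R2 ok, R3 fails.
Only rule 3 fails.

3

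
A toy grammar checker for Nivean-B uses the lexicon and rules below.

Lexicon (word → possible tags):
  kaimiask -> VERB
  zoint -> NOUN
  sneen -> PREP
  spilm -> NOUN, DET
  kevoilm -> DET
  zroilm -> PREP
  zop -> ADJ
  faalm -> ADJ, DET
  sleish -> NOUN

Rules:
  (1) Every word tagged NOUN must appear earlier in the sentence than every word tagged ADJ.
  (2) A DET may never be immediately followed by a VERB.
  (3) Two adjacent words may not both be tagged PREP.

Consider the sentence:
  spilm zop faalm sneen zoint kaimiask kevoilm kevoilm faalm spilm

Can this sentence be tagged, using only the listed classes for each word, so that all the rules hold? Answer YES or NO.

NO

Candidates per position — 1:spilm {NOUN,DET}; 2:zop {ADJ}; 3:faalm {ADJ,DET}; 4:sneen {PREP}; 5:zoint {NOUN}; 6:kaimiask {VERB}; 7:kevoilm {DET}; 8:kevoilm {DET}; 9:faalm {ADJ,DET}; 10:spilm {NOUN,DET}.
Rule 1 cannot be satisfied by any choice of tags from the lexicon.
So there is no consistent tagging.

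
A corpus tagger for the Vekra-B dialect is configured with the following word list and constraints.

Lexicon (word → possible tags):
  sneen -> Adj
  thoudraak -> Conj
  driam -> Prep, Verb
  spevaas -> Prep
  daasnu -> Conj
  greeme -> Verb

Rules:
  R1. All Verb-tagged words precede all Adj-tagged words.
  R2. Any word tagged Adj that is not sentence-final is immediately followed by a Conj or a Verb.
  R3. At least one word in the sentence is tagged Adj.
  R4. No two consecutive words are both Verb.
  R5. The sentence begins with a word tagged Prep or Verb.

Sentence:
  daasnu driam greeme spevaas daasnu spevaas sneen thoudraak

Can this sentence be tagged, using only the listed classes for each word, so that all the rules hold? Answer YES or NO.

Candidates per position — 1:daasnu {Conj}; 2:driam {Prep,Verb}; 3:greeme {Verb}; 4:spevaas {Prep}; 5:daasnu {Conj}; 6:spevaas {Prep}; 7:sneen {Adj}; 8:thoudraak {Conj}.
Rule 5 cannot be satisfied by any choice of tags from the lexicon.
So there is no consistent tagging.

NO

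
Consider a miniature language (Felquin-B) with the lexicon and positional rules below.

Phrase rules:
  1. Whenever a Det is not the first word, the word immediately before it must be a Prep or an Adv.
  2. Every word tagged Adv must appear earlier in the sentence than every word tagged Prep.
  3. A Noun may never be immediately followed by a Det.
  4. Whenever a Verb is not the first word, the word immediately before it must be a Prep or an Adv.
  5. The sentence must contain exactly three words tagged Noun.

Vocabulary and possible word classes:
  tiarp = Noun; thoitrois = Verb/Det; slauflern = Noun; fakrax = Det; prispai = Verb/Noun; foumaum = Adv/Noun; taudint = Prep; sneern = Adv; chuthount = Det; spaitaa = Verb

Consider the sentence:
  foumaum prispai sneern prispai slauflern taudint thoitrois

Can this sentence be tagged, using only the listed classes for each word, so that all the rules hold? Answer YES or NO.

Candidates per position — 1:foumaum {Adv,Noun}; 2:prispai {Verb,Noun}; 3:sneern {Adv}; 4:prispai {Verb,Noun}; 5:slauflern {Noun}; 6:taudint {Prep}; 7:thoitrois {Verb,Det}.
One satisfying assignment: Adv Noun Adv Noun Noun Prep Det.
Rule-by-rule: rule 1 ✓; rule 2 ✓; rule 3 ✓; rule 4 ✓; rule 5 ✓.

YES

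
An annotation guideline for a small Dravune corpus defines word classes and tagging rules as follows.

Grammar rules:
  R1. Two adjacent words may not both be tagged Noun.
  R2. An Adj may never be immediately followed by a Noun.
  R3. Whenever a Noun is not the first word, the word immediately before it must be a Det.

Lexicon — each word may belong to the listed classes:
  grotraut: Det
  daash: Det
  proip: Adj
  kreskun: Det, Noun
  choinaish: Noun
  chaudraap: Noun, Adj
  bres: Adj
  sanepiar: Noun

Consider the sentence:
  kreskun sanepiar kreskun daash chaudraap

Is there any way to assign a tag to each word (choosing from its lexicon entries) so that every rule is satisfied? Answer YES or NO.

Candidates per position — 1:kreskun {Det,Noun}; 2:sanepiar {Noun}; 3:kreskun {Det,Noun}; 4:daash {Det}; 5:chaudraap {Noun,Adj}.
One satisfying assignment: Det Noun Det Det Adj.
Rule-by-rule: rule 1 ✓; rule 2 ✓; rule 3 ✓.

YES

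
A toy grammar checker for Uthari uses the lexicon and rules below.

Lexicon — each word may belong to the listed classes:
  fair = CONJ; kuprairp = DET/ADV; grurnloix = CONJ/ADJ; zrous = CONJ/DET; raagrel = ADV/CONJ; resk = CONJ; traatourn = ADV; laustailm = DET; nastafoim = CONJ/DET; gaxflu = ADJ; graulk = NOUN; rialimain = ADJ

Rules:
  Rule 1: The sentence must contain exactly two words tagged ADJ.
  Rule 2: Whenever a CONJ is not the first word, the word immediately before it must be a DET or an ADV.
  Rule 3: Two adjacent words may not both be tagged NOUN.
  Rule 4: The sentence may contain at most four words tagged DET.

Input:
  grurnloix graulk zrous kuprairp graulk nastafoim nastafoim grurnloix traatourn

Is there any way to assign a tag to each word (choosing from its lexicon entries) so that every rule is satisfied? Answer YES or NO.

YES

Candidates per position — 1:grurnloix {CONJ,ADJ}; 2:graulk {NOUN}; 3:zrous {CONJ,DET}; 4:kuprairp {DET,ADV}; 5:graulk {NOUN}; 6:nastafoim {CONJ,DET}; 7:nastafoim {CONJ,DET}; 8:grurnloix {CONJ,ADJ}; 9:traatourn {ADV}.
One satisfying assignment: ADJ NOUN DET DET NOUN DET DET ADJ ADV.
Checking: rule 1 ok; rule 2 ok; rule 3 ok; rule 4 ok.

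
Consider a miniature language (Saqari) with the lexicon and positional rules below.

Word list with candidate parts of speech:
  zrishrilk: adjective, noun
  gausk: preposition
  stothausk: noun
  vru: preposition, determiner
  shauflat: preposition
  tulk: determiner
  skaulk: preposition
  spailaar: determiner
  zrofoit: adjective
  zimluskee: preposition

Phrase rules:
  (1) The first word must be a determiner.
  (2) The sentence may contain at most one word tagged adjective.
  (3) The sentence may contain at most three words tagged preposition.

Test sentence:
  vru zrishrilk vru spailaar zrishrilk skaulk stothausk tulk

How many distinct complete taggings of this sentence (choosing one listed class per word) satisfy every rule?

Candidates per position — 1:vru {preposition,determiner}; 2:zrishrilk {adjective,noun}; 3:vru {preposition,determiner}; 4:spailaar {determiner}; 5:zrishrilk {adjective,noun}; 6:skaulk {preposition}; 7:stothausk {noun}; 8:tulk {determiner}.
There are 16 candidate sequences in total.
Checking each against the rules leaves 6 sequences.
Count = 6.

6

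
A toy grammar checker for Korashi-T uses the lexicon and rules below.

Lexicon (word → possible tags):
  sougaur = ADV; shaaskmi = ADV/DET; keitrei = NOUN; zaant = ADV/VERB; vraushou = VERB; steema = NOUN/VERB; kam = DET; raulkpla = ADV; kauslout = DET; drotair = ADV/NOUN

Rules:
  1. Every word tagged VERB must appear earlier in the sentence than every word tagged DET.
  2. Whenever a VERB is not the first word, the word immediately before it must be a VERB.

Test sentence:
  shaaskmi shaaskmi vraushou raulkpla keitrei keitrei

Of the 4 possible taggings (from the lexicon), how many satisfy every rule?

0

Candidates per position — 1:shaaskmi {ADV,DET}; 2:shaaskmi {ADV,DET}; 3:vraushou {VERB}; 4:raulkpla {ADV}; 5:keitrei {NOUN}; 6:keitrei {NOUN}.
There are 4 candidate sequences in total.
Rule 2 cannot be satisfied by any choice of tags from the lexicon.
So there is no consistent tagging.
Count = 0.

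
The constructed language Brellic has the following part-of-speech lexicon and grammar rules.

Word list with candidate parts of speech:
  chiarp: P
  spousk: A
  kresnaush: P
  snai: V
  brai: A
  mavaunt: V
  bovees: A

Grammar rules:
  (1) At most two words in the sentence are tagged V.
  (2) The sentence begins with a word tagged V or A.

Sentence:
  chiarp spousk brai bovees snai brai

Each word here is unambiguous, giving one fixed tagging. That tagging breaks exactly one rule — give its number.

Fixed tagging: P A A A V A.
Rule check: R1 ✓, R2 ✗.
Only rule 2 fails.

2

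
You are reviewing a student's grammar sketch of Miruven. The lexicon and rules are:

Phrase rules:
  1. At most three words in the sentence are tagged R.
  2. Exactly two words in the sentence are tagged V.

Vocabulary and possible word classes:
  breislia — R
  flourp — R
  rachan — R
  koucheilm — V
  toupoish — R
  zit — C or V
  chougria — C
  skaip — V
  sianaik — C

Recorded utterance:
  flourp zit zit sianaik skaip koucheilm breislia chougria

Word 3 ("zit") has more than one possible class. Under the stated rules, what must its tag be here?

C

Candidates per position — 1:flourp {R}; 2:zit {C,V}; 3:zit {C,V}; 4:sianaik {C}; 5:skaip {V}; 6:koucheilm {V}; 7:breislia {R}; 8:chougria {C}.
Position 2: V is ruled out by rule 2; that leaves C.
Position 3: V is ruled out by rule 2; that leaves C.
That leaves exactly one tagging: R C C C V V R C.
Check: rule 1 ok; rule 2 ok.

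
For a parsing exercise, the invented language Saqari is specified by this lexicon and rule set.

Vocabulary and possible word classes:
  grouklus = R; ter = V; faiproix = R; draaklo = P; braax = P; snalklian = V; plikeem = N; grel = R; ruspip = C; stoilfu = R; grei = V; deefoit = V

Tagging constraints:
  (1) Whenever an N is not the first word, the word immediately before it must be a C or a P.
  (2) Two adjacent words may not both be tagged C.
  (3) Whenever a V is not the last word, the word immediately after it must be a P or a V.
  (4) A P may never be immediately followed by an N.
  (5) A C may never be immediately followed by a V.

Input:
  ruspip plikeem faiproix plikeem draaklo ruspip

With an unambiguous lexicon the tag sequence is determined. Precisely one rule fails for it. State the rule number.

1

Fixed tagging: C N R N P C.
Checking each rule: R1 fails, R2 ok, R3 ok, R4 ok, R5 ok.
Only rule 1 fails.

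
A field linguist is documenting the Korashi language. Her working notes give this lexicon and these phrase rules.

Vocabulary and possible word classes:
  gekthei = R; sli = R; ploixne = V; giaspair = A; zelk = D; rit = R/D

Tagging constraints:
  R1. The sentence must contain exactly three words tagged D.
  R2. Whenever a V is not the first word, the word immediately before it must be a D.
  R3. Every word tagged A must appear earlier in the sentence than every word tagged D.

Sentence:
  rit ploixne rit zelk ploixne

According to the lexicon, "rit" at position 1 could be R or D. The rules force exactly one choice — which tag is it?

Candidates per position — 1:rit {R,D}; 2:ploixne {V}; 3:rit {R,D}; 4:zelk {D}; 5:ploixne {V}.
Word 1 cannot be R — rule 1 would then fail for every completion. It is D.
Word 3 cannot be R — rule 1 would then fail for every completion. It is D.
The only consistent sequence is: D V D D V.
Check: rule 1 ok; rule 2 ok; rule 3 ok.

D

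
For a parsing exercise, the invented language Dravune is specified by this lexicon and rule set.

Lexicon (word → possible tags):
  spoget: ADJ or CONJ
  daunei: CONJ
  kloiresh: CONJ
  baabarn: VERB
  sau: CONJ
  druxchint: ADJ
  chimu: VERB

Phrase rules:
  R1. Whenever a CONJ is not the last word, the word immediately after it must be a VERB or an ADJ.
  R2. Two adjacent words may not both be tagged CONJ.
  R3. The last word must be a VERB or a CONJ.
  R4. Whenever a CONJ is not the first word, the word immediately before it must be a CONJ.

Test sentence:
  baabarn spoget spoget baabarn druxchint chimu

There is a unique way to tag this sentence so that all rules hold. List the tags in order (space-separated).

VERB ADJ ADJ VERB ADJ VERB

Candidates per position — 1:baabarn {VERB}; 2:spoget {ADJ,CONJ}; 3:spoget {ADJ,CONJ}; 4:baabarn {VERB}; 5:druxchint {ADJ}; 6:chimu {VERB}.
Word 2 cannot be CONJ — rule 4 would then fail for every completion. It is ADJ.
Word 3 cannot be CONJ — rule 4 would then fail for every completion. It is ADJ.
The only consistent sequence is: VERB ADJ ADJ VERB ADJ VERB.
Check: rule 1 satisfied; rule 2 satisfied; rule 3 satisfied; rule 4 satisfied.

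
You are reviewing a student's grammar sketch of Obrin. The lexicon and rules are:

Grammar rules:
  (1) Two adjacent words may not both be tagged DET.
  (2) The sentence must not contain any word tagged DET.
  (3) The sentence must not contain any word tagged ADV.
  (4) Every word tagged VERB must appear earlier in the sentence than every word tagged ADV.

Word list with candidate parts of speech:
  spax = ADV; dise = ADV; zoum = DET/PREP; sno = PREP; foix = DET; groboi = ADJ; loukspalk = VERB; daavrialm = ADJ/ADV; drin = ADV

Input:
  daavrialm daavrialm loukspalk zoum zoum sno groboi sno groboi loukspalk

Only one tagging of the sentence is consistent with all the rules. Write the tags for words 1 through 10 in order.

Candidates per position — 1:daavrialm {ADJ,ADV}; 2:daavrialm {ADJ,ADV}; 3:loukspalk {VERB}; 4:zoum {DET,PREP}; 5:zoum {DET,PREP}; 6:sno {PREP}; 7:groboi {ADJ}; 8:sno {PREP}; 9:groboi {ADJ}; 10:loukspalk {VERB}.
Position 1: tagging it ADV would leave rule 3 unsatisfiable, so it must be ADJ.
Position 2: tagging it ADV would leave rule 3 unsatisfiable, so it must be ADJ.
Position 4: tagging it DET would leave rule 2 unsatisfiable, so it must be PREP.
Position 5: tagging it DET would leave rule 2 unsatisfiable, so it must be PREP.
The only consistent sequence is: ADJ ADJ VERB PREP PREP PREP ADJ PREP ADJ VERB.
Verifying each rule — rule 1 ok; rule 2 ok; rule 3 ok; rule 4 ok.

ADJ ADJ VERB PREP PREP PREP ADJ PREP ADJ VERB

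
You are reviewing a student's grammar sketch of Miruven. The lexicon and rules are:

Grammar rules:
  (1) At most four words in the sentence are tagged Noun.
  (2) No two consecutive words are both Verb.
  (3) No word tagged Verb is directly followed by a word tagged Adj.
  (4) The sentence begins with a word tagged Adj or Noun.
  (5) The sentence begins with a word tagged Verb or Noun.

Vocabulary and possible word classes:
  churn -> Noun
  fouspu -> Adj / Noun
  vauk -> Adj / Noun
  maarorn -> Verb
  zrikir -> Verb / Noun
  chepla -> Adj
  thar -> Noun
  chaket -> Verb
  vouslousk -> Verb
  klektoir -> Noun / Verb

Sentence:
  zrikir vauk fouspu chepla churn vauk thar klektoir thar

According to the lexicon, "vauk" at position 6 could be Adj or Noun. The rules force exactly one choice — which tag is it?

Adj

Candidates per position — 1:zrikir {Verb,Noun}; 2:vauk {Adj,Noun}; 3:fouspu {Adj,Noun}; 4:chepla {Adj}; 5:churn {Noun}; 6:vauk {Adj,Noun}; 7:thar {Noun}; 8:klektoir {Noun,Verb}; 9:thar {Noun}.
If word 1 were Verb, no tagging could satisfy rule 4; so word 1 is Noun.
If word 2 were Noun, no tagging could satisfy rule 1; so word 2 is Adj.
If word 3 were Noun, no tagging could satisfy rule 1; so word 3 is Adj.
If word 6 were Noun, no tagging could satisfy rule 1; so word 6 is Adj.
If word 8 were Noun, no tagging could satisfy rule 1; so word 8 is Verb.
That leaves exactly one tagging: Noun Adj Adj Adj Noun Adj Noun Verb Noun.
Verifying each rule — rule 1 satisfied; rule 2 satisfied; rule 3 satisfied; rule 4 satisfied; rule 5 satisfied.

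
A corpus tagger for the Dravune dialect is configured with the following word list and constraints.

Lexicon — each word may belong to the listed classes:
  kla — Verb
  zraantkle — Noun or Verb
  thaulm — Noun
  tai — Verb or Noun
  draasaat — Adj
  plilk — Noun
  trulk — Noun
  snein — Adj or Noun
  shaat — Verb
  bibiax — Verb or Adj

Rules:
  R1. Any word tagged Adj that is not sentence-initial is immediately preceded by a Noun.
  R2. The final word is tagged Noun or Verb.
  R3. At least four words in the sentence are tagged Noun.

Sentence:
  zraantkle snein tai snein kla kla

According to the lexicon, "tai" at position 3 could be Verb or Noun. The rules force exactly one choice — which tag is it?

Noun

Candidates per position — 1:zraantkle {Noun,Verb}; 2:snein {Adj,Noun}; 3:tai {Verb,Noun}; 4:snein {Adj,Noun}; 5:kla {Verb}; 6:kla {Verb}.
Word 1 cannot be Verb — rule 3 would then fail for every completion. It is Noun.
Word 2 cannot be Adj — rule 3 would then fail for every completion. It is Noun.
Word 3 cannot be Verb — rule 3 would then fail for every completion. It is Noun.
Word 4 cannot be Adj — rule 3 would then fail for every completion. It is Noun.
That leaves exactly one tagging: Noun Noun Noun Noun Verb Verb.
Verifying each rule — rule 1 ✓; rule 2 ✓; rule 3 ✓.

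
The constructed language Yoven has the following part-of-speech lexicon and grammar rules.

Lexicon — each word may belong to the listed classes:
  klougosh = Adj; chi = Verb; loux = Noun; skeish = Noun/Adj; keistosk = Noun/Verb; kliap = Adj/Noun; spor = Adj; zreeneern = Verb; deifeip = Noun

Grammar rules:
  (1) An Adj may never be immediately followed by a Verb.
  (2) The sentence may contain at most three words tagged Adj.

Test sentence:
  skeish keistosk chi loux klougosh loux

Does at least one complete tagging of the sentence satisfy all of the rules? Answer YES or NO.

Candidates per position — 1:skeish {Noun,Adj}; 2:keistosk {Noun,Verb}; 3:chi {Verb}; 4:loux {Noun}; 5:klougosh {Adj}; 6:loux {Noun}.
One satisfying assignment: Noun Verb Verb Noun Adj Noun.
Rule-by-rule: rule 1 ✓; rule 2 ✓.

YES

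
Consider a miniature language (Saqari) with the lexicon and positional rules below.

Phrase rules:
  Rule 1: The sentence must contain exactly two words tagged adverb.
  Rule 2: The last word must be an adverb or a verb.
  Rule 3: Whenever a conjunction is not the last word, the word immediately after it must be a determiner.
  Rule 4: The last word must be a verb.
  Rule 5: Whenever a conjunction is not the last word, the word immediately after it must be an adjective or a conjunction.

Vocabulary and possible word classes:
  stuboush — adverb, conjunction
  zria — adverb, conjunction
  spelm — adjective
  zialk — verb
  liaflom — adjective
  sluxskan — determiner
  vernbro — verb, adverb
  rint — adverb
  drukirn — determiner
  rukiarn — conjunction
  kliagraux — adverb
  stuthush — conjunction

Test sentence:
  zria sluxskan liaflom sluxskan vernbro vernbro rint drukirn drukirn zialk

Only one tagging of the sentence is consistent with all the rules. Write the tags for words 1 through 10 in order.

adverb determiner adjective determiner verb verb adverb determiner determiner verb

Candidates per position — 1:zria {adverb,conjunction}; 2:sluxskan {determiner}; 3:liaflom {adjective}; 4:sluxskan {determiner}; 5:vernbro {verb,adverb}; 6:vernbro {verb,adverb}; 7:rint {adverb}; 8:drukirn {determiner}; 9:drukirn {determiner}; 10:zialk {verb}.
Position 1: tagging it conjunction would leave rule 5 unsatisfiable, so it must be adverb.
Position 5: tagging it adverb would leave rule 1 unsatisfiable, so it must be verb.
Position 6: tagging it adverb would leave rule 1 unsatisfiable, so it must be verb.
That leaves exactly one tagging: adverb determiner adjective determiner verb verb adverb determiner determiner verb.
Checking: rule 1 ok; rule 2 ok; rule 3 ok; rule 4 ok; rule 5 ok.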